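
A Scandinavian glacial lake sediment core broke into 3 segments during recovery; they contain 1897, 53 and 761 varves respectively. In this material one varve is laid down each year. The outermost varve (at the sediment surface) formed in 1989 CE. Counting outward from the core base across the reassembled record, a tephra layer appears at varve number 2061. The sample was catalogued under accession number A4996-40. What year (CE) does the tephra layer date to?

Total varves = 1897 + 53 + 761 = 2711.
Between varve 2061 and the sediment surface there are 2711 − 2061 = 650 varves.
The varve at the sediment surface is 1989 CE, so the tephra layer dates to 1989 − 650 = 1339 CE.

1339 CE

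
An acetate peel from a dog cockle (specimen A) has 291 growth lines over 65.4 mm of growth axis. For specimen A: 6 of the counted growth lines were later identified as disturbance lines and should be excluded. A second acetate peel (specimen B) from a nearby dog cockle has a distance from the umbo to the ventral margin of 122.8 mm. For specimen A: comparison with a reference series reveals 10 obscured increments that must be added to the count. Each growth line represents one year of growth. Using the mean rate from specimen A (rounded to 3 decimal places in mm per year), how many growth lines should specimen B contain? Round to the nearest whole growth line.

Specimen A: after corrections the count is 291 − 6 + 10 = 295 growth lines.
A: Extension rate ≈ 65.4 / 295 = 0.222 mm/yr.
For B, 122.8 / 0.222 = 553.15 years ≈ 553 growth lines.

553 growth lines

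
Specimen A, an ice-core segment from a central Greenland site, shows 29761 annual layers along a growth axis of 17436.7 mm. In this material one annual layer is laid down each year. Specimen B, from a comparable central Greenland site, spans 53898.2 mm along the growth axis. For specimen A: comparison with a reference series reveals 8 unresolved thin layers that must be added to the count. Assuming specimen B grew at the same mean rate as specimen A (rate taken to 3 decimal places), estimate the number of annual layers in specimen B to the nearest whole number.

91976 annual layers

Specimen A: adjusted count: 29761 + 8 = 29769 annual layers.
A: Mean rate = 17436.7 mm / 29769 years ≈ 0.586 mm per year.
B spans 53898.2 / 0.586 = 91976.45 years ≈ 91976 annual layers.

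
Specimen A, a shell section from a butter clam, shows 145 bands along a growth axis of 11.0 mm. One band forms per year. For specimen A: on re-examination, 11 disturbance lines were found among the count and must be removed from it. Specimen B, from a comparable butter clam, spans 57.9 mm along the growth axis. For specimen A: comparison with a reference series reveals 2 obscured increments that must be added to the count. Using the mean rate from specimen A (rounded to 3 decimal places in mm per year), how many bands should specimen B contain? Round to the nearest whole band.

715 bands

Specimen A: true band count = 145 − 11 + 2 = 136.
A: Extension rate ≈ 11.0 / 136 = 0.081 mm per year.
Specimen B: 57.9 mm / 0.081 mm per year = 714.81 years ≈ 715 bands.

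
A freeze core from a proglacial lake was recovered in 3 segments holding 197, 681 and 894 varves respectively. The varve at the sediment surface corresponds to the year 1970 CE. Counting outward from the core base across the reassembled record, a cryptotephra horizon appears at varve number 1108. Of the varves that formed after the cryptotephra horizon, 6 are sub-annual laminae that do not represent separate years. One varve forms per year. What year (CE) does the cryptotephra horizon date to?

1312 CE

Total varves = 197 + 681 + 894 = 1772.
1772 − 1108 = 664 varves lie beyond the cryptotephra horizon toward the sediment surface.
Excluding 6 false varves: 664 − 6 = 658.
The varve at the sediment surface is 1970 CE, so the cryptotephra horizon dates to 1970 − 658 = 1312 CE.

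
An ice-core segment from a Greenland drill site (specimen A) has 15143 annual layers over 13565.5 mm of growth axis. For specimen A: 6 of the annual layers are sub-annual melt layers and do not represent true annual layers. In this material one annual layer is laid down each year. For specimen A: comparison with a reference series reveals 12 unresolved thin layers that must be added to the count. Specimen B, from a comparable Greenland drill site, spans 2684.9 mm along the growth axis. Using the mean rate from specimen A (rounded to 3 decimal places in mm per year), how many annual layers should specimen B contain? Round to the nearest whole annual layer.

3000 annual layers

Specimen A: after corrections the count is 15143 − 6 + 12 = 15149 annual layers.
A: 13565.5 mm over 15149 years gives 13565.5 / 15149 ≈ 0.895 mm/year.
For B, 2684.9 / 0.895 = 2999.89 years ≈ 3000 annual layers.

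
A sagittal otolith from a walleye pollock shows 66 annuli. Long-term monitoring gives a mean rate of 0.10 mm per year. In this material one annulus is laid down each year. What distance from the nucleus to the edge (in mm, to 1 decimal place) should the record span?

The record spans 66 years at 0.10 mm per year.
Length ≈ 0.10 × 66 = 6.6 mm.

6.6 mm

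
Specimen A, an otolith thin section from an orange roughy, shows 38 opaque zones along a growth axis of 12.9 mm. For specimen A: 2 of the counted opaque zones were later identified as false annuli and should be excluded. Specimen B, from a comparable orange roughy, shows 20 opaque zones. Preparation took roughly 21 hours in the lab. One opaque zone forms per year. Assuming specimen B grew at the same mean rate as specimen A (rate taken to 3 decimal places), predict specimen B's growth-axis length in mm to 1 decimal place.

Specimen A: after corrections the count is 38 − 2 = 36 opaque zones.
A: Mean rate = 12.9 mm / 36 years ≈ 0.358 mm/year.
For B, 0.358 mm/year × 20 years = 7.2 mm.

7.2 mm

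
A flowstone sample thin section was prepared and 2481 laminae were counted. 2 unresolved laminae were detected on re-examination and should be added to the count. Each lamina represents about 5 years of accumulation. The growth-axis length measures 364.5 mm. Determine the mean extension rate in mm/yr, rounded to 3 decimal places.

Correcting the raw count gives 2481 + 2 = 2483 true laminae.
At 5 years per lamina, 2483 × 5 = 12415 years.
364.5 mm over 12415 years gives 364.5 / 12415 ≈ 0.029 mm/yr.

0.029 mm/yr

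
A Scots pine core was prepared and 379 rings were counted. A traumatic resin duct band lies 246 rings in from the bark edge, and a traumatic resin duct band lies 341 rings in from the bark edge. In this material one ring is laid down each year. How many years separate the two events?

95 years

The two markers are separated by 341 − 246 = 95 rings.
At one ring per year, 95 years elapsed between them.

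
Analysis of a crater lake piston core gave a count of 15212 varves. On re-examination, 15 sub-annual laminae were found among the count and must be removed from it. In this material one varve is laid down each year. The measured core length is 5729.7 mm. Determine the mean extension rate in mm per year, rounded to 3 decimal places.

Adjusted count: 15212 − 15 = 15197 varves.
Extension rate ≈ 5729.7 / 15197 = 0.377 mm per year.

0.377 mm per year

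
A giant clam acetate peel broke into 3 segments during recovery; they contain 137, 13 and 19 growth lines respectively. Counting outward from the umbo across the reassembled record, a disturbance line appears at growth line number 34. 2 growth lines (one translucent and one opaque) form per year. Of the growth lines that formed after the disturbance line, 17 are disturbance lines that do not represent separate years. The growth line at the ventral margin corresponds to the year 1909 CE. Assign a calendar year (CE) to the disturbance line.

1850 CE

Total growth lines = 137 + 13 + 19 = 169.
Between growth line 34 and the ventral margin there are 169 − 34 = 135 growth lines.
135 − 17 false = 118 true growth lines after the disturbance line.
118 growth lines at 2 per year is 118 / 2 = 59 years.
Counting back 59 years from 1909 CE places the disturbance line in 1909 − 59 = 1850 CE.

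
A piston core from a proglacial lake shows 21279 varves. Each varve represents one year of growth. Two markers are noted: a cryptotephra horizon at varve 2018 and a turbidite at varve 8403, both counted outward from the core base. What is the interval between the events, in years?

The two markers are separated by 8403 − 2018 = 6385 varves.
One varve per year makes the interval 6385 years.

6385 years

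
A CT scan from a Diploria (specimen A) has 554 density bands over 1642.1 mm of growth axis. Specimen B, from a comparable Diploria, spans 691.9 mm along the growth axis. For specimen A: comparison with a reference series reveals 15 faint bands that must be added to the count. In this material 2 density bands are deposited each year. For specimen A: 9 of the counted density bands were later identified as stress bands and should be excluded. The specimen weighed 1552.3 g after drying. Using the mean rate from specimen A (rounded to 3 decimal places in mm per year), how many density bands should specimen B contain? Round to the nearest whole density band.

Specimen A: after corrections the count is 554 − 9 + 15 = 560 density bands.
Specimen A: with 2 density bands per year, 560 / 2 = 280 years.
A: Extension rate ≈ 1642.1 / 280 = 5.865 mm/yr.
For B, 691.9 / 5.865 = 117.97 years; at 2 density bands per year that is 117.97 × 2 ≈ 236 density bands.

236 density bands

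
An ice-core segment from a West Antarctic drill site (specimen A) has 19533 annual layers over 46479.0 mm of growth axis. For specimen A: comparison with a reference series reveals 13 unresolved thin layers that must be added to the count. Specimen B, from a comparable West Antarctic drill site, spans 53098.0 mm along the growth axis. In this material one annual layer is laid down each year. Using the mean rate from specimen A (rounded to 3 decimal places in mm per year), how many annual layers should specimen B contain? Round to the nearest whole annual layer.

22329 annual layers

Specimen A: correcting the raw count gives 19533 + 13 = 19546 true annual layers.
A: Mean rate = 46479.0 mm / 19546 years ≈ 2.378 mm/year.
Specimen B: 53098.0 mm / 2.378 mm per year = 22328.85 years ≈ 22329 annual layers.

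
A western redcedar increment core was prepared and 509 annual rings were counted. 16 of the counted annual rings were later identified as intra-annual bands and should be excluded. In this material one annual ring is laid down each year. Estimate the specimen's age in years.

493 years

Adjusted count: 509 − 16 = 493 annual rings.
With a one-to-one annual ring periodicity this is 493 years.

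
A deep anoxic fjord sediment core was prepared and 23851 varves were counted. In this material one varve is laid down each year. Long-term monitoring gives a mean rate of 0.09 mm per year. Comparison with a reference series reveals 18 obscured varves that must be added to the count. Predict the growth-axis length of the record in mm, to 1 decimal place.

2148.2 mm

Correcting the raw count gives 23851 + 18 = 23869 true varves.
Length ≈ 0.09 × 23869 = 2148.2 mm.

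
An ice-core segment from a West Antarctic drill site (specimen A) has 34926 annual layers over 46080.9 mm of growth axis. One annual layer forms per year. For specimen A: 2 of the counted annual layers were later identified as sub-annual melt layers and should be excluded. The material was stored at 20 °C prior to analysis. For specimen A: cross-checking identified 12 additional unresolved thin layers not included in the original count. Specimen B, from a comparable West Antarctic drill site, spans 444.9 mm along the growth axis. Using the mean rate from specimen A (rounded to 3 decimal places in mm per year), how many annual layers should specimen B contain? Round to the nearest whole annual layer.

Specimen A: true annual layer count = 34926 − 2 + 12 = 34936.
A: Extension rate ≈ 46080.9 / 34936 = 1.319 mm per year.
Specimen B: 444.9 mm / 1.319 mm per year = 337.30 years ≈ 337 annual layers.

337 annual layers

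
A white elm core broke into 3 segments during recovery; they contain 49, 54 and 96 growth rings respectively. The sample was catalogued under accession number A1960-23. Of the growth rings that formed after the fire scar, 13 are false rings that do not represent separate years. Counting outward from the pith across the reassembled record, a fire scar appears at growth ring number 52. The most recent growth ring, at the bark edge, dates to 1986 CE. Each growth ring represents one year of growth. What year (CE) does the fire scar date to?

1852 CE

Total growth rings = 49 + 54 + 96 = 199.
199 − 52 = 147 growth rings lie beyond the fire scar toward the bark edge.
Excluding 13 false growth rings: 147 − 13 = 134.
The growth ring at the bark edge is 1986 CE, so the fire scar dates to 1986 − 134 = 1852 CE.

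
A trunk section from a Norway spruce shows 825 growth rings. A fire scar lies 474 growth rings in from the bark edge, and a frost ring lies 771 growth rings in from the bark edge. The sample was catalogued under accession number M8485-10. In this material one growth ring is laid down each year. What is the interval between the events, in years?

297 years

771 − 474 = 297 growth rings lie between the two events.
That is 297 years at one growth ring per year.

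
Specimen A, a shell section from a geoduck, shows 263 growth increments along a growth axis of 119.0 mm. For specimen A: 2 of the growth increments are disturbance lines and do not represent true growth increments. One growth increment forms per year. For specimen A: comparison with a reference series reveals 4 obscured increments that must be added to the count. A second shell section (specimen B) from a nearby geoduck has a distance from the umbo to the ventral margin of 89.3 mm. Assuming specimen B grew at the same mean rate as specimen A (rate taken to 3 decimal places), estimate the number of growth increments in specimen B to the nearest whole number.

199 growth increments

Specimen A: after corrections the count is 263 − 2 + 4 = 265 growth increments.
A: Extension rate ≈ 119.0 / 265 = 0.449 mm/yr.
Specimen B: 89.3 mm / 0.449 mm per year = 198.89 years ≈ 199 growth increments.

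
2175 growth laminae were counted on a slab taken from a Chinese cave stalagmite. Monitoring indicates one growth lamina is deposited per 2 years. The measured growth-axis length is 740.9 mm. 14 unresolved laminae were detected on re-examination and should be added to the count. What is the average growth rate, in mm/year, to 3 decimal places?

Adjusted count: 2175 + 14 = 2189 growth laminae.
2189 growth laminae at 2 years each span 2189 × 2 = 4378 years.
740.9 mm over 4378 years gives 740.9 / 4378 ≈ 0.169 mm/year.

0.169 mm/year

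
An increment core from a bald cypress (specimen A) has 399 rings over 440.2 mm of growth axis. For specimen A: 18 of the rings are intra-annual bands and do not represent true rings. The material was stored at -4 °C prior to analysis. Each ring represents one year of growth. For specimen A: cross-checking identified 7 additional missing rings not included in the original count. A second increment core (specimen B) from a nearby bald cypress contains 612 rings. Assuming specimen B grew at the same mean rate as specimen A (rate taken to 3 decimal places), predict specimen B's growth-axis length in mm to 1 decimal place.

694.6 mm

Specimen A: after corrections the count is 399 − 18 + 7 = 388 rings.
A: Extension rate ≈ 440.2 / 388 = 1.135 mm/year.
For B, 1.135 mm/year × 612 years = 694.6 mm.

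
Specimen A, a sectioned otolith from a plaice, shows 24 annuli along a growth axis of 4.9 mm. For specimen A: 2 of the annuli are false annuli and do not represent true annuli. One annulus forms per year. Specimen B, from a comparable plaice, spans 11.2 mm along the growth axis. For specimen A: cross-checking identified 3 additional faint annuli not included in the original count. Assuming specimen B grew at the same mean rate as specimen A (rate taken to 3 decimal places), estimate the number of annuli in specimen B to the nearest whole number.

57 annuli

Specimen A: correcting the raw count gives 24 − 2 + 3 = 25 true annuli.
A: 4.9 mm over 25 years gives 4.9 / 25 ≈ 0.196 mm/year.
For B, 11.2 / 0.196 = 57.14 years ≈ 57 annuli.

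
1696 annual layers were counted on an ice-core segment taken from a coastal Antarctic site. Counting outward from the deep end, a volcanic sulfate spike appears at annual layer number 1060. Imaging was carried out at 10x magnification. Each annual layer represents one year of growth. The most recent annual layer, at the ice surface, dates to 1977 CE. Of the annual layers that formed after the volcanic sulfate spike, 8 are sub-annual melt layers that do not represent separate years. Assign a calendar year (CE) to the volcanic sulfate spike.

1349 CE

Between annual layer 1060 and the ice surface there are 1696 − 1060 = 636 annual layers.
Removing the 8 false annual layers leaves 636 − 8 = 628 true annual layers beyond the volcanic sulfate spike.
Counting back 628 years from 1977 CE places the volcanic sulfate spike in 1977 − 628 = 1349 CE.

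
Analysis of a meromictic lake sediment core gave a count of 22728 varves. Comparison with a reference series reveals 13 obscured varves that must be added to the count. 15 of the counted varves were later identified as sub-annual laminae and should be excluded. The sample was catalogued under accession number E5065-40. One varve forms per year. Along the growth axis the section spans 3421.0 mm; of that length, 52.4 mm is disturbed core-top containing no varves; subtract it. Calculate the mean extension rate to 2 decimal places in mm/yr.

0.15 mm/yr

True varve count = 22728 − 15 + 13 = 22726.
The growth record spans 3421.0 − 52.4 = 3368.6 mm.
3368.6 mm over 22726 years gives 3368.6 / 22726 ≈ 0.15 mm/yr.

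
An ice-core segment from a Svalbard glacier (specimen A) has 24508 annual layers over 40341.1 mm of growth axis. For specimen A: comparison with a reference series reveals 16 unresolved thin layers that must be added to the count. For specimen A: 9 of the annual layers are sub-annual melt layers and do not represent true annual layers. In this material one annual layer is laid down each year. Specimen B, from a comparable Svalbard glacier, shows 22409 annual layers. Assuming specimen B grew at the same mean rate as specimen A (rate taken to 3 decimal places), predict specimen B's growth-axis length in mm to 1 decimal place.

36885.2 mm

Specimen A: correcting the raw count gives 24508 − 9 + 16 = 24515 true annual layers.
A: Extension rate ≈ 40341.1 / 24515 = 1.646 mm per year.
Length of B = 1.646 × 22409 = 36885.2 mm.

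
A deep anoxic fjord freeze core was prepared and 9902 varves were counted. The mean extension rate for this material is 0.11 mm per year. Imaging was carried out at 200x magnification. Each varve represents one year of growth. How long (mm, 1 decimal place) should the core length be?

1089.2 mm

The record spans 9902 years at 0.11 mm per year.
9902 years at 0.11 mm/year gives 0.11 × 9902 = 1089.2 mm.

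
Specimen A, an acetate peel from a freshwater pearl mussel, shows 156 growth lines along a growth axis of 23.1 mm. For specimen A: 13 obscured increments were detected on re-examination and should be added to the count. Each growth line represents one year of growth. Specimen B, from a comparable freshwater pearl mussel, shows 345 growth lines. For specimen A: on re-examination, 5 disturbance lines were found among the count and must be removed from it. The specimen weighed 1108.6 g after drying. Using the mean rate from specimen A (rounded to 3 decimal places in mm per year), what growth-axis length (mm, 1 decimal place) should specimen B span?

48.6 mm

Specimen A: adjusted count: 156 − 5 + 13 = 164 growth lines.
A: Mean rate = 23.1 mm / 164 years ≈ 0.141 mm/year.
Length of B = 0.141 × 345 = 48.6 mm.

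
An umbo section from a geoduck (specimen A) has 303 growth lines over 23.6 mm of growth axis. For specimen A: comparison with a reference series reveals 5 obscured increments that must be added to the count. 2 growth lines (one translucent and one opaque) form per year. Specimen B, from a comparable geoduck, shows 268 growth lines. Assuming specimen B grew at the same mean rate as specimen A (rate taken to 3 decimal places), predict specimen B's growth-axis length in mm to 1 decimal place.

Specimen A: correcting the raw count gives 303 + 5 = 308 true growth lines.
Specimen A: dividing by 2 growth lines per year: 308 / 2 = 154 years.
A: Extension rate ≈ 23.6 / 154 = 0.153 mm per year.
Specimen B: with 2 growth lines per year, 268 / 2 = 134 years. For B, 0.153 mm/year × 134 years = 20.5 mm.

20.5 mm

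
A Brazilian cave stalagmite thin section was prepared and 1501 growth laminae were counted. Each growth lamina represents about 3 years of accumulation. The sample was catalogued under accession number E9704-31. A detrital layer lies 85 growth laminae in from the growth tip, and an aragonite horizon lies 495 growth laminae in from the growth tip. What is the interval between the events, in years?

1230 yr

Separation: 495 − 85 = 410 growth laminae.
At 3 years per growth lamina, 410 × 3 = 1230 years.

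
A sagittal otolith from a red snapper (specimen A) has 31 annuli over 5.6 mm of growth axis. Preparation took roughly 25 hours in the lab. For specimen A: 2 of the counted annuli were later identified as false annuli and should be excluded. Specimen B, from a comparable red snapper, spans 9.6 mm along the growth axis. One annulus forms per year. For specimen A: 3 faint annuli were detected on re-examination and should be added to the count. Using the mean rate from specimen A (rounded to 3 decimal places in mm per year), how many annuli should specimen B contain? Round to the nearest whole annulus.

Specimen A: correcting the raw count gives 31 − 2 + 3 = 32 true annuli.
A: 5.6 mm over 32 years gives 5.6 / 32 ≈ 0.175 mm/year.
For B, 9.6 / 0.175 = 54.86 years ≈ 55 annuli.

55 annuli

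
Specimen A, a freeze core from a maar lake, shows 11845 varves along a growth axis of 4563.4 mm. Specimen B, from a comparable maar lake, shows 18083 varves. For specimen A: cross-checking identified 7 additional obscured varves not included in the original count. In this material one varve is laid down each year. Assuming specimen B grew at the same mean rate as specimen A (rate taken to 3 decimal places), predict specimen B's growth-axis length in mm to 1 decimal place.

Specimen A: after corrections the count is 11845 + 7 = 11852 varves.
A: Mean rate = 4563.4 mm / 11852 years ≈ 0.385 mm/yr.
For B, 0.385 mm/year × 18083 years = 6962.0 mm.

6962.0 mm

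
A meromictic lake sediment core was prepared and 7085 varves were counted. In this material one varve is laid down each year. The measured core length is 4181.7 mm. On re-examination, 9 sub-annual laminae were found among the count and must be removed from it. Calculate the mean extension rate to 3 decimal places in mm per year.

0.591 mm per year

Correcting the raw count gives 7085 − 9 = 7076 true varves.
4181.7 mm over 7076 years gives 4181.7 / 7076 ≈ 0.591 mm per year.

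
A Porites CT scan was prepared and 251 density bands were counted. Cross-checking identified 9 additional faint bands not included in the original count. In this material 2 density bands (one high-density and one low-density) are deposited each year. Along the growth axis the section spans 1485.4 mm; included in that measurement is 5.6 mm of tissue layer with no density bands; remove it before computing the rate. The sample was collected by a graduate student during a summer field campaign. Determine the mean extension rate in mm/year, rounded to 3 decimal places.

True density band count = 251 + 9 = 260.
With 2 density bands per year, 260 / 2 = 130 years.
The growth record spans 1485.4 − 5.6 = 1479.8 mm.
Mean rate = 1479.8 mm / 130 years ≈ 11.383 mm/year.

11.383 mm/year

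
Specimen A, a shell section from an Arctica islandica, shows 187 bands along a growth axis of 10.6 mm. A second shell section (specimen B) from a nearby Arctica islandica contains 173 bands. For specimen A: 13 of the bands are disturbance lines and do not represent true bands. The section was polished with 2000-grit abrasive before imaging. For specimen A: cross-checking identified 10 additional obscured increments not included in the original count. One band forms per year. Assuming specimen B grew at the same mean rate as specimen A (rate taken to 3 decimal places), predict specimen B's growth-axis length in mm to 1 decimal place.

10.0 mm

Specimen A: true band count = 187 − 13 + 10 = 184.
A: Mean rate = 10.6 mm / 184 years ≈ 0.058 mm/yr.
Length of B = 0.058 × 173 = 10.0 mm.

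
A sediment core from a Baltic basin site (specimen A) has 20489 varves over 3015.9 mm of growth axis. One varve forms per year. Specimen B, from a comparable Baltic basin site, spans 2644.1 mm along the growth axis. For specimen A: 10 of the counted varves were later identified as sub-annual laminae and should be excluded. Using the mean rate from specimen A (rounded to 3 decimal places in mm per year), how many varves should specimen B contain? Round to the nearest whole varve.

17987 varves

Specimen A: true varve count = 20489 − 10 = 20479.
A: Mean rate = 3015.9 mm / 20479 years ≈ 0.147 mm/yr.
Specimen B: 2644.1 mm / 0.147 mm per year = 17987.07 years ≈ 17987 varves.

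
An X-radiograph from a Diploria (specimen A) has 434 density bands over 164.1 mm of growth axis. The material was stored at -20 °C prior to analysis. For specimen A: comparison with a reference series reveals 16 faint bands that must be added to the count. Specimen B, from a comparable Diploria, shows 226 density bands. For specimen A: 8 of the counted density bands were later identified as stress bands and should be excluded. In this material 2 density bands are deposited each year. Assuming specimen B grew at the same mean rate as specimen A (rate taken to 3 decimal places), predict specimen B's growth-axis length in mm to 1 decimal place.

84.0 mm

Specimen A: after corrections the count is 434 − 8 + 16 = 442 density bands.
Specimen A: with 2 density bands per year, 442 / 2 = 221 years.
A: Mean rate = 164.1 mm / 221 years ≈ 0.743 mm/year.
Specimen B: with 2 density bands per year, 226 / 2 = 113 years. Length of B = 0.743 × 113 = 84.0 mm.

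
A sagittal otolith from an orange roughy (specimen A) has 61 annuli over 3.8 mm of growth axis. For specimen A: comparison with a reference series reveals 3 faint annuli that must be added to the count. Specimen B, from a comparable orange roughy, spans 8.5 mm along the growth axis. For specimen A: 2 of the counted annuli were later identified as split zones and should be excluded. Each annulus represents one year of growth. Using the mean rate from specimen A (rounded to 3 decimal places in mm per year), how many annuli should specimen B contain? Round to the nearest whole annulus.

139 annuli

Specimen A: correcting the raw count gives 61 − 2 + 3 = 62 true annuli.
A: Mean rate = 3.8 mm / 62 years ≈ 0.061 mm/yr.
For B, 8.5 / 0.061 = 139.34 years ≈ 139 annuli.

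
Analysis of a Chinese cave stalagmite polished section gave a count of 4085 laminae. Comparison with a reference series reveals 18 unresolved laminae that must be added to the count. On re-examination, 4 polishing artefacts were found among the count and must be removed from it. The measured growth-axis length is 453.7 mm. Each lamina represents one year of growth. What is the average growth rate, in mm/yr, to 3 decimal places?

Adjusted count: 4085 − 4 + 18 = 4099 laminae.
Mean rate = 453.7 mm / 4099 years ≈ 0.111 mm/yr.

0.111 mm/yr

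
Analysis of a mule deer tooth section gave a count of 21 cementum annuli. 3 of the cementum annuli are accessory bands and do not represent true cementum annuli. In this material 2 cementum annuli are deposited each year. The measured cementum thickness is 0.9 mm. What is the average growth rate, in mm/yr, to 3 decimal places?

0.100 mm/yr

After corrections the count is 21 − 3 = 18 cementum annuli.
Dividing by 2 cementum annuli per year: 18 / 2 = 9 years.
0.9 mm over 9 years gives 0.9 / 9 ≈ 0.100 mm/yr.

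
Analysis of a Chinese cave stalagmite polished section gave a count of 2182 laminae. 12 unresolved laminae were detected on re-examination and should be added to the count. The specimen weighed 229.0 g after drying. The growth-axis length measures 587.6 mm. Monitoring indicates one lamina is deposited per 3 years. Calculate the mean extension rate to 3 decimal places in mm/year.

Correcting the raw count gives 2182 + 12 = 2194 true laminae.
At 3 years per lamina, 2194 × 3 = 6582 years.
Extension rate ≈ 587.6 / 6582 = 0.089 mm/year.

0.089 mm/year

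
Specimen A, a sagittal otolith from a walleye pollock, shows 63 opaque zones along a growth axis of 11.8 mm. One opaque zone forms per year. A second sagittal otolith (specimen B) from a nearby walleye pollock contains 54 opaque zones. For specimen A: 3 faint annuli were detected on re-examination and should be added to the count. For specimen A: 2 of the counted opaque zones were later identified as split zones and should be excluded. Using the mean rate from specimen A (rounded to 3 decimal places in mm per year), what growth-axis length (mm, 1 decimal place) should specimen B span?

Specimen A: correcting the raw count gives 63 − 2 + 3 = 64 true opaque zones.
A: 11.8 mm over 64 years gives 11.8 / 64 ≈ 0.184 mm/yr.
B's length ≈ 0.184 × 54 = 9.9 mm.

9.9 mm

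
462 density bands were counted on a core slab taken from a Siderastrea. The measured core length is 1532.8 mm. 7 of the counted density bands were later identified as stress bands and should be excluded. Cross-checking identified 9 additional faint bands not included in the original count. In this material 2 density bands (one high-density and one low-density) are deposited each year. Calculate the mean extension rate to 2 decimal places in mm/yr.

6.61 mm/yr

True density band count = 462 − 7 + 9 = 464.
With 2 density bands per year, 464 / 2 = 232 years.
1532.8 mm over 232 years gives 1532.8 / 232 ≈ 6.61 mm/yr.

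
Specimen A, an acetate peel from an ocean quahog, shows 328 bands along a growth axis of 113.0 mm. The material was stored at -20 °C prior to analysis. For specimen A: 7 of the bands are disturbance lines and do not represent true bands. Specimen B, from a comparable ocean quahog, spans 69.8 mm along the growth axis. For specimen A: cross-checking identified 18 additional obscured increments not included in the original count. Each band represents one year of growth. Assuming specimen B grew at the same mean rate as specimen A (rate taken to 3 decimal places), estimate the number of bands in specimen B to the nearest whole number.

Specimen A: correcting the raw count gives 328 − 7 + 18 = 339 true bands.
A: Mean rate = 113.0 mm / 339 years ≈ 0.333 mm/year.
For B, 69.8 / 0.333 = 209.61 years ≈ 210 bands.

210 bands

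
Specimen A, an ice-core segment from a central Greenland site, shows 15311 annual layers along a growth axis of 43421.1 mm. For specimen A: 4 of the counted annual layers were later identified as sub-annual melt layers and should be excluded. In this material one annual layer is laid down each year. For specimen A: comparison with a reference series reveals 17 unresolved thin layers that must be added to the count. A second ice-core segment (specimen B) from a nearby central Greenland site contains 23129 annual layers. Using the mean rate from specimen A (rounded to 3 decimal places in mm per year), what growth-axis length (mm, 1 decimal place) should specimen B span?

65547.6 mm

Specimen A: adjusted count: 15311 − 4 + 17 = 15324 annual layers.
A: 43421.1 mm over 15324 years gives 43421.1 / 15324 ≈ 2.834 mm per year.
For B, 2.834 mm/year × 23129 years = 65547.6 mm.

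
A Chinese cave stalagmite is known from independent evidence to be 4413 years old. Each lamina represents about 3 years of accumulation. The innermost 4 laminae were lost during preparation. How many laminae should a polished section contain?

1467 laminae

Expected laminae: 4413 / 3 = 1471.
Subtracting the 4 laminae not captured gives 1471 − 4 = 1467 laminae in the record.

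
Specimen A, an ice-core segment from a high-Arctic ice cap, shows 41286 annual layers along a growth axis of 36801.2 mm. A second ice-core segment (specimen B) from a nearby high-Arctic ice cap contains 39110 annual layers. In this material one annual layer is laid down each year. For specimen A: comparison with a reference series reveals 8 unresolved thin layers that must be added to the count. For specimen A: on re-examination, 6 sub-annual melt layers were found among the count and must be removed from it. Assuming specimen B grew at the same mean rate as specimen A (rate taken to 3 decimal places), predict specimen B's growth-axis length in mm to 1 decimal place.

34847.0 mm

Specimen A: after corrections the count is 41286 − 6 + 8 = 41288 annual layers.
A: 36801.2 mm over 41288 years gives 36801.2 / 41288 ≈ 0.891 mm/yr.
B's length ≈ 0.891 × 39110 = 34847.0 mm.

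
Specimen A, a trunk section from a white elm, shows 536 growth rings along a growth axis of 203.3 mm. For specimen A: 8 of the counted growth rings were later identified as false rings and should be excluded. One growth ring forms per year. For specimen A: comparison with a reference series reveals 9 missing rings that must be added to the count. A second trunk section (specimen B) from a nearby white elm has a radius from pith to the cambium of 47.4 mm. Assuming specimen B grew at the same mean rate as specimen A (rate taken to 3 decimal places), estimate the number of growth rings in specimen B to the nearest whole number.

125 growth rings

Specimen A: after corrections the count is 536 − 8 + 9 = 537 growth rings.
A: Extension rate ≈ 203.3 / 537 = 0.379 mm per year.
Specimen B: 47.4 mm / 0.379 mm per year = 125.07 years ≈ 125 growth rings.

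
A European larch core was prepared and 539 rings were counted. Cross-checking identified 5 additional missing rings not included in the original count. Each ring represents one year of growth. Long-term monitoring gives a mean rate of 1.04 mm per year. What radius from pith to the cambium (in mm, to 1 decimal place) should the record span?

Adjusted count: 539 + 5 = 544 rings.
Length ≈ 1.04 × 544 = 565.8 mm.

565.8 mm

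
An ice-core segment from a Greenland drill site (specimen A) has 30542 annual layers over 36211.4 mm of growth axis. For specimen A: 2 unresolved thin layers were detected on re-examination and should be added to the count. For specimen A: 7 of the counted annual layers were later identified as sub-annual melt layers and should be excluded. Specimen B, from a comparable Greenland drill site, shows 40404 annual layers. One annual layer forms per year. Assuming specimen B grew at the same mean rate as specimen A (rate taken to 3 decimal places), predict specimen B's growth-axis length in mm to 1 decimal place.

Specimen A: true annual layer count = 30542 − 7 + 2 = 30537.
A: Mean rate = 36211.4 mm / 30537 years ≈ 1.186 mm per year.
Length of B = 1.186 × 40404 = 47919.1 mm.

47919.1 mm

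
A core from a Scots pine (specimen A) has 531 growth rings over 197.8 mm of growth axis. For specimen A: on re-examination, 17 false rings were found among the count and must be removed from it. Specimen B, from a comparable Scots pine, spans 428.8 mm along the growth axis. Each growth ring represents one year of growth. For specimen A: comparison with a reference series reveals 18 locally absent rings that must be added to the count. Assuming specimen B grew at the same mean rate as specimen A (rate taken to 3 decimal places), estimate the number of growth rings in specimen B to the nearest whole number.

Specimen A: after corrections the count is 531 − 17 + 18 = 532 growth rings.
A: Mean rate = 197.8 mm / 532 years ≈ 0.372 mm per year.
For B, 428.8 / 0.372 = 1152.69 years ≈ 1153 growth rings.

1153 growth rings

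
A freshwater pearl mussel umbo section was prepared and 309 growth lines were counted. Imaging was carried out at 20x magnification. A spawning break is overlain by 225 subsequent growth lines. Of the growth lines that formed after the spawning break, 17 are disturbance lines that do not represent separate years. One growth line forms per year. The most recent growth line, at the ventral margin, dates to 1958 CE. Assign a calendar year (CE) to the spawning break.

There are 225 growth lines younger than the spawning break.
Excluding 17 false growth lines: 225 − 17 = 208.
1958 − 208 = 1750 CE.

1750 CE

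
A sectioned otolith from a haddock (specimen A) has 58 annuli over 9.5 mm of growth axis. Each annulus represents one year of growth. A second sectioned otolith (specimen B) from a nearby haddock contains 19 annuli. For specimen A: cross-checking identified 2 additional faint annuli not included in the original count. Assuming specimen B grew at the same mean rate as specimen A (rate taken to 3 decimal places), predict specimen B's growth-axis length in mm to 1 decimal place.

Specimen A: true annulus count = 58 + 2 = 60.
A: 9.5 mm over 60 years gives 9.5 / 60 ≈ 0.158 mm/year.
B's length ≈ 0.158 × 19 = 3.0 mm.

3.0 mm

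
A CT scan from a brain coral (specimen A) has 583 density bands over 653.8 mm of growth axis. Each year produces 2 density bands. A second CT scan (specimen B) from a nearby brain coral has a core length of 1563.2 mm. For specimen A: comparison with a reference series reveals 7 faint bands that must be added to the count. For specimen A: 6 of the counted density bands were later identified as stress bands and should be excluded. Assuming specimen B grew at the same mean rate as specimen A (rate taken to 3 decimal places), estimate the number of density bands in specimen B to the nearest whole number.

Specimen A: adjusted count: 583 − 6 + 7 = 584 density bands.
Specimen A: dividing by 2 density bands per year: 584 / 2 = 292 years.
A: Extension rate ≈ 653.8 / 292 = 2.239 mm per year.
Specimen B: 1563.2 mm / 2.239 mm per year = 698.17 years; at 2 density bands per year that is 698.17 × 2 ≈ 1396 density bands.

1396 density bands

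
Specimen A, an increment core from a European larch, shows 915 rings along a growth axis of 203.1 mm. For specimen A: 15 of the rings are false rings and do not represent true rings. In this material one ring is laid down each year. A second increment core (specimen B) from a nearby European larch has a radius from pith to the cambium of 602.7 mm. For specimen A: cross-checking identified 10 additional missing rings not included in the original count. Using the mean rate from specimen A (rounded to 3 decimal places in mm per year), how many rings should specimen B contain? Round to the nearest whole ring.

Specimen A: after corrections the count is 915 − 15 + 10 = 910 rings.
A: Extension rate ≈ 203.1 / 910 = 0.223 mm/yr.
B spans 602.7 / 0.223 = 2702.69 years ≈ 2703 rings.

2703 rings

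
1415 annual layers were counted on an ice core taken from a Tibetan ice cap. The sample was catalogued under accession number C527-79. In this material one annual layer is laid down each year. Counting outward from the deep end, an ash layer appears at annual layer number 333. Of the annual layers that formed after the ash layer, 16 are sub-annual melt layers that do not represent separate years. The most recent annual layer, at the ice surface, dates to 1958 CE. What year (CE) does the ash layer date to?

1415 − 333 = 1082 annual layers lie beyond the ash layer toward the ice surface.
Excluding 16 false annual layers: 1082 − 16 = 1066.
Counting back 1066 years from 1958 CE places the ash layer in 1958 − 1066 = 892 CE.

892 CE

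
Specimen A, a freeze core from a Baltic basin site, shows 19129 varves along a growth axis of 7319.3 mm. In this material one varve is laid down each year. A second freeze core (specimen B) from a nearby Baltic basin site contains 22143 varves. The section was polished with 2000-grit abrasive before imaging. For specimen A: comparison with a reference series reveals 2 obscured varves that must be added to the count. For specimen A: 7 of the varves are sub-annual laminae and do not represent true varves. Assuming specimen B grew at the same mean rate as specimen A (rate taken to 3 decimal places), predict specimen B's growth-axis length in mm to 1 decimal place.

Specimen A: true varve count = 19129 − 7 + 2 = 19124.
A: 7319.3 mm over 19124 years gives 7319.3 / 19124 ≈ 0.383 mm/year.
For B, 0.383 mm/year × 22143 years = 8480.8 mm.

8480.8 mm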